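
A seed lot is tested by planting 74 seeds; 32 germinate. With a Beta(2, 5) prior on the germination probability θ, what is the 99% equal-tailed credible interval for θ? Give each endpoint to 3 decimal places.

[0.285, 0.562]

Posterior: Beta(2+32, 5+42) = Beta(34, 47).
Equal-tailed 99% interval: the 0.005 and 0.995 quantiles of Beta(34, 47).
Posterior mean ≈ 0.420, SD ≈ 0.054; a Normal approximation gives roughly [0.279, 0.560].
Exact: F⁻¹(0.005) = 0.285; F⁻¹(0.995) = 0.562.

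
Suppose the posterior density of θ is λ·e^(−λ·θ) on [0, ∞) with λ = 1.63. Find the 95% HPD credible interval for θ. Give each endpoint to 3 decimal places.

The exponential density is strictly decreasing on [0, ∞), so the HPD interval is anchored at 0: [0, q] with P(θ ≤ q) = 0.95.
q = −ln(1 − 0.95) / 1.63 = 2.9957 / 1.63 = 1.838.

[0.000, 1.838]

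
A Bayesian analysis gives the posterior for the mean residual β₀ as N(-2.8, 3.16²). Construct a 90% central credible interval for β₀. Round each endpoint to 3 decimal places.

The posterior is symmetric, so the 90% equal-tailed interval is β₀ = -2.8 ± z·3.16 with z = 1.645.
Half-width: 1.645 × 3.16 = 5.198.
-2.8 − 5.198 = -7.998; -2.8 + 5.198 = 2.398.

[-7.998, 2.398]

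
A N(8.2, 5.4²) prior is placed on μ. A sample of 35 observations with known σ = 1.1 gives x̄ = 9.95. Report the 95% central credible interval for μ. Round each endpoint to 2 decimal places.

[9.58, 10.31]

Posterior precision = 1/5.4² + 35/1.1² = 0.0343 + 28.9256 = 28.9599, so posterior SD = 0.1858.
Posterior mean = (8.2/5.4² + 35·9.95/1.1²) / 28.9599 = 9.9479.
Interval: 9.9479 ± 1.960 × 0.1858 → [9.58, 10.31].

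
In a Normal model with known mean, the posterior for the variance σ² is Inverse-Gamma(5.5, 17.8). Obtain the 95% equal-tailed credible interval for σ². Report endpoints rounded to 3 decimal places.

Inverse-Gamma(5.5, 17.8) quantiles: F⁻¹(0.025) and F⁻¹(0.975).
Equivalently, 1/σ² ~ Gamma(5.5, rate = 17.8); invert its 0.975 and 0.025 quantiles.
Posterior mean ≈ 3.956, SD ≈ 2.114; a Normal approximation gives roughly [-0.188, 8.100].
Exact: lower = 1.624; upper = 9.330.

[1.624, 9.330]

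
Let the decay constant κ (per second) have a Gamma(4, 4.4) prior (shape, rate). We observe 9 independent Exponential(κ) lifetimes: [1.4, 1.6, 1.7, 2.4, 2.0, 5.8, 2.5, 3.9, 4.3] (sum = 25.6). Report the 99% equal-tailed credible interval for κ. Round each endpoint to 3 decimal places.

Posterior: Gamma(4+9, 4.4+25.6) = Gamma(13, 30.0) (shape, rate).
Equal-tailed 99% interval: Gamma(13, 30.0) quantiles at 0.005 and 0.995.
Posterior mean ≈ 0.433, SD ≈ 0.120; a Normal approximation gives roughly [0.124, 0.743].
Exact: lower = 0.186; upper = 0.805.

[0.186, 0.805]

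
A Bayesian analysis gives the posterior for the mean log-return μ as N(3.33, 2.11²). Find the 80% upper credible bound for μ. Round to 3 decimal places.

Need U with P(μ ≤ U) = 0.80: U = 3.33 + z_{0.2}·2.11.
z = 0.842; U = 3.33 + 0.842 × 2.11 = 5.106.

5.106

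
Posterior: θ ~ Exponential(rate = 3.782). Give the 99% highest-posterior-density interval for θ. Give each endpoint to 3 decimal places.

[0.000, 1.218]

The exponential density is strictly decreasing on [0, ∞), so the HPD interval is anchored at 0: [0, q] with P(θ ≤ q) = 0.99.
q = −ln(1 − 0.99) / 3.782 = 4.6052 / 3.782 = 1.218.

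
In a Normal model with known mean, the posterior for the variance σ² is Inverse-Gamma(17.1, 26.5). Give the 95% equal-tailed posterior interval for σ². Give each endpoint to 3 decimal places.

[1.015, 2.655]

Inverse-Gamma(17.1, 26.5) quantiles: F⁻¹(0.025) and F⁻¹(0.975).
Equivalently, 1/σ² ~ Gamma(17.1, rate = 26.5); invert its 0.975 and 0.025 quantiles.
Posterior mean ≈ 1.646, SD ≈ 0.424; a Normal approximation gives roughly [0.816, 2.476].
Exact: lower = 1.015; upper = 2.655.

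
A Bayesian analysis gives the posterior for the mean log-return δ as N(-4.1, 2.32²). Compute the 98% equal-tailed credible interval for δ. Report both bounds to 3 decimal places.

[-9.497, 1.297]

The posterior is symmetric, so the 98% equal-tailed interval is δ = -4.1 ± z·2.32 with z = 2.326.
Half-width: 2.326 × 2.32 = 5.397.
-4.1 − 5.397 = -9.497; -4.1 + 5.397 = 1.297.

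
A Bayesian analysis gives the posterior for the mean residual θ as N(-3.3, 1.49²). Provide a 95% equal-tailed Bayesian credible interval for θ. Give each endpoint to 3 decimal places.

The posterior is symmetric, so the 95% equal-tailed interval is θ = -3.3 ± z·1.49 with z = 1.960.
Half-width: 1.960 × 1.49 = 2.920.
-3.3 − 2.920 = -6.220; -3.3 + 2.920 = -0.380.

[-6.220, -0.380]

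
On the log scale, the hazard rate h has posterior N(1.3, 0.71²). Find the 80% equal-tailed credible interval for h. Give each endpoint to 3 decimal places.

[1.477, 9.115]

On the log scale the 80% interval is 1.3 ± 1.282 × 0.71 = [0.3901, 2.2099].
Exponentiate: [e^0.3901, e^2.2099] = [1.477, 9.115].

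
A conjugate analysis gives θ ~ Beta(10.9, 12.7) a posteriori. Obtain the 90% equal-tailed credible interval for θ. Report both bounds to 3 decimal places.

Posterior: Beta(10.9, 12.7).
Equal-tailed 90% interval: the 0.05 and 0.95 quantiles of Beta(10.9, 12.7).
Posterior mean ≈ 0.462, SD ≈ 0.101; a Normal approximation gives roughly [0.297, 0.627].
Exact: F⁻¹(0.05) = 0.298; F⁻¹(0.95) = 0.629.

[0.298, 0.629]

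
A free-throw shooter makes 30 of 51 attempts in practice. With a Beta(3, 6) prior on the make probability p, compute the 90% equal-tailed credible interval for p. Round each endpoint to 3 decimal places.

Posterior: Beta(3+30, 6+21) = Beta(33, 27).
Equal-tailed 90% interval: the 0.05 and 0.95 quantiles of Beta(33, 27).
Posterior mean ≈ 0.550, SD ≈ 0.064; a Normal approximation gives roughly [0.445, 0.655].
Exact: F⁻¹(0.05) = 0.444; F⁻¹(0.95) = 0.654.

[0.444, 0.654]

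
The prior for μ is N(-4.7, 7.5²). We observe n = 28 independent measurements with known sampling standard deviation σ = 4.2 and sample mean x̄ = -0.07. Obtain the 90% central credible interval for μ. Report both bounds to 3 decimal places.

Posterior precision = 1/7.5² + 28/4.2² = 0.0178 + 1.5873 = 1.6051, so posterior SD = 0.7893.
Posterior mean = (-4.7/7.5² + 28·-0.07/4.2²) / 1.6051 = -0.1213.
Interval: -0.1213 ± 1.645 × 0.7893 → [-1.420, 1.177].

[-1.420, 1.177]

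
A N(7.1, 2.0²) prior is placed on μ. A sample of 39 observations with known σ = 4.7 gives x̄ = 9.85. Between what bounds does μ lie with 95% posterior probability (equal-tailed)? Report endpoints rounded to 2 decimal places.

Posterior precision = 1/2.0² + 39/4.7² = 0.2500 + 1.7655 = 2.0155, so posterior SD = 0.7044.
Posterior mean = (7.1/2.0² + 39·9.85/4.7²) / 2.0155 = 9.5089.
Interval: 9.5089 ± 1.960 × 0.7044 → [8.13, 10.89].

[8.13, 10.89]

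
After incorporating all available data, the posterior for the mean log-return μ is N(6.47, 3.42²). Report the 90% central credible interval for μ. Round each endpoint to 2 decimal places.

The posterior is symmetric, so the 90% equal-tailed interval is μ = 6.47 ± z·3.42 with z = 1.645.
Half-width: 1.645 × 3.42 = 5.63.
6.47 − 5.63 = 0.84; 6.47 + 5.63 = 12.10.

[0.84, 12.10]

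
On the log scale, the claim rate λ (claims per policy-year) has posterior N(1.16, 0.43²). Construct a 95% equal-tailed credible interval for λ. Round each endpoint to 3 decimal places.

[1.373, 7.410]

On the log scale the 95% interval is 1.16 ± 1.960 × 0.43 = [0.3172, 2.0028].
Exponentiate: [e^0.3172, e^2.0028] = [1.373, 7.410].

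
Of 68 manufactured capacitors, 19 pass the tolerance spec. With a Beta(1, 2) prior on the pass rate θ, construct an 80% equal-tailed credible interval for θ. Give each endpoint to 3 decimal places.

Posterior: Beta(1+19, 2+49) = Beta(20, 51).
Equal-tailed 80% interval: the 0.1 and 0.9 quantiles of Beta(20, 51).
Posterior mean ≈ 0.282, SD ≈ 0.053; a Normal approximation gives roughly [0.214, 0.350].
Exact: F⁻¹(0.1) = 0.215; F⁻¹(0.9) = 0.351.

[0.215, 0.351]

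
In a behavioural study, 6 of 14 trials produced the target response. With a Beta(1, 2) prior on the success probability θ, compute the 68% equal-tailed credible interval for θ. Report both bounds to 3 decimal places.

[0.293, 0.530]

Posterior: Beta(1+6, 2+8) = Beta(7, 10).
Equal-tailed 68% interval: the 0.16 and 0.84 quantiles of Beta(7, 10).
Posterior mean ≈ 0.412, SD ≈ 0.116; a Normal approximation gives roughly [0.296, 0.527].
Exact: F⁻¹(0.16) = 0.293; F⁻¹(0.84) = 0.530.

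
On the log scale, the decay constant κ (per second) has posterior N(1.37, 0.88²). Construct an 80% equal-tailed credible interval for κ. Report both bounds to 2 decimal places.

On the log scale the 80% interval is 1.37 ± 1.282 × 0.88 = [0.2422, 2.4978].
Exponentiate: [e^0.2422, e^2.4978] = [1.27, 12.16].

[1.27, 12.16]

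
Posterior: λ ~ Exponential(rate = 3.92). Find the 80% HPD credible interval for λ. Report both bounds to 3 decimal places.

[0.000, 0.411]

The exponential density is strictly decreasing on [0, ∞), so the HPD interval is anchored at 0: [0, q] with P(λ ≤ q) = 0.80.
q = −ln(1 − 0.80) / 3.92 = 1.6094 / 3.92 = 0.411.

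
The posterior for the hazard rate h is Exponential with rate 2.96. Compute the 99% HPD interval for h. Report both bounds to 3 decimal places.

[0.000, 1.556]

The exponential density is strictly decreasing on [0, ∞), so the HPD interval is anchored at 0: [0, q] with P(h ≤ q) = 0.99.
q = −ln(1 − 0.99) / 2.96 = 4.6052 / 2.96 = 1.556.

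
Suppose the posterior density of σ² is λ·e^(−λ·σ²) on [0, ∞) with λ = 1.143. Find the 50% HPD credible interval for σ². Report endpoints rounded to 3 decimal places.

[0.000, 0.606]

The exponential density is strictly decreasing on [0, ∞), so the HPD interval is anchored at 0: [0, q] with P(σ² ≤ q) = 0.50.
q = −ln(1 − 0.50) / 1.143 = 0.6931 / 1.143 = 0.606.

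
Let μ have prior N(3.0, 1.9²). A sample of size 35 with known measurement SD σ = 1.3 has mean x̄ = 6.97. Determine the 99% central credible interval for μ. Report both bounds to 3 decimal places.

Posterior precision = 1/1.9² + 35/1.3² = 0.2770 + 20.7101 = 20.9871, so posterior SD = 0.2183.
Posterior mean = (3.0/1.9² + 35·6.97/1.3²) / 20.9871 = 6.9176.
Interval: 6.9176 ± 2.576 × 0.2183 → [6.355, 7.480].

[6.355, 7.480]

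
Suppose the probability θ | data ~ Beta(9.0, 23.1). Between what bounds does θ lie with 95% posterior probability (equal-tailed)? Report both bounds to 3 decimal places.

Posterior: Beta(9.0, 23.1).
Equal-tailed 95% interval: the 0.025 and 0.975 quantiles of Beta(9.0, 23.1).
Posterior mean ≈ 0.280, SD ≈ 0.078; a Normal approximation gives roughly [0.127, 0.433].
Exact: F⁻¹(0.025) = 0.142; F⁻¹(0.975) = 0.445.

[0.142, 0.445]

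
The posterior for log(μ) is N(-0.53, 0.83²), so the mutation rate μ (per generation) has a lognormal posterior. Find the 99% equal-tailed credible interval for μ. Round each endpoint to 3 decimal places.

[0.069, 4.993]

On the log scale the 99% interval is -0.53 ± 2.576 × 0.83 = [-2.6679, 1.6079].
Exponentiate: [e^-2.6679, e^1.6079] = [0.069, 4.993].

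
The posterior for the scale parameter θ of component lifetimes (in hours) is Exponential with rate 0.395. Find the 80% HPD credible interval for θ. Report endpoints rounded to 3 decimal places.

The exponential density is strictly decreasing on [0, ∞), so the HPD interval is anchored at 0: [0, q] with P(θ ≤ q) = 0.80.
q = −ln(1 − 0.80) / 0.395 = 1.6094 / 0.395 = 4.075.

[0.000, 4.075]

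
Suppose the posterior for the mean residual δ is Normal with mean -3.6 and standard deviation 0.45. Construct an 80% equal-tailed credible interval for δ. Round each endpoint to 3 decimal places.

The posterior is symmetric, so the 80% equal-tailed interval is δ = -3.6 ± z·0.45 with z = 1.282.
Half-width: 1.282 × 0.45 = 0.577.
-3.6 − 0.577 = -4.177; -3.6 + 0.577 = -3.023.

[-4.177, -3.023]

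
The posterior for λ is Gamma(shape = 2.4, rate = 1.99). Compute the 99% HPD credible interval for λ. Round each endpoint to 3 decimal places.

[0.020, 3.710]

The posterior is unimodal and skewed, so the HPD interval has equal density at both endpoints and is the shortest 99% interval.
Solving f(0.020) = f(3.710) with F(3.710) − F(0.020) = 0.99 gives [0.020, 3.710].
For comparison, the equal-tailed interval is [0.092, 4.116]; the HPD is narrower and shifted toward the mode.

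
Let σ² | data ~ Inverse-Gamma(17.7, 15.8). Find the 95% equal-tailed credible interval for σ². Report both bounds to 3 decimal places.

[0.588, 1.514]

Inverse-Gamma(17.7, 15.8) quantiles: F⁻¹(0.025) and F⁻¹(0.975).
Equivalently, 1/σ² ~ Gamma(17.7, rate = 15.8); invert its 0.975 and 0.025 quantiles.
Posterior mean ≈ 0.946, SD ≈ 0.239; a Normal approximation gives roughly [0.478, 1.414].
Exact: lower = 0.588; upper = 1.514.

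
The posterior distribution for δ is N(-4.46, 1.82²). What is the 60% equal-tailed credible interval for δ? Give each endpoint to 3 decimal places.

[-5.992, -2.928]

The posterior is symmetric, so the 60% equal-tailed interval is δ = -4.46 ± z·1.82 with z = 0.842.
Half-width: 0.842 × 1.82 = 1.532.
-4.46 − 1.532 = -5.992; -4.46 + 1.532 = -2.928.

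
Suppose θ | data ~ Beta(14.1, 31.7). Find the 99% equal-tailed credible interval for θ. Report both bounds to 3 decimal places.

[0.153, 0.494]

Posterior: Beta(14.1, 31.7).
Equal-tailed 99% interval: the 0.005 and 0.995 quantiles of Beta(14.1, 31.7).
Posterior mean ≈ 0.308, SD ≈ 0.067; a Normal approximation gives roughly [0.134, 0.482].
Exact: F⁻¹(0.005) = 0.153; F⁻¹(0.995) = 0.494.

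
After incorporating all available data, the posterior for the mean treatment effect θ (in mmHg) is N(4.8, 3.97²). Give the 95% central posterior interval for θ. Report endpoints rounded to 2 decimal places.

[-2.98, 12.58]

The posterior is symmetric, so the 95% equal-tailed interval is θ = 4.8 ± z·3.97 with z = 1.960.
Half-width: 1.960 × 3.97 = 7.78.
4.8 − 7.78 = -2.98; 4.8 + 7.78 = 12.58.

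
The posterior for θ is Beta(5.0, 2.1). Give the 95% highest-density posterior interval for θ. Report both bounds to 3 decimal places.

[0.398, 0.977]

The posterior is unimodal and skewed, so the HPD interval has equal density at both endpoints and is the shortest 95% interval.
Solving f(0.398) = f(0.977) with F(0.977) − F(0.398) = 0.95 gives [0.398, 0.977].
For comparison, the equal-tailed interval is [0.350, 0.952]; the HPD is narrower and shifted toward the mode.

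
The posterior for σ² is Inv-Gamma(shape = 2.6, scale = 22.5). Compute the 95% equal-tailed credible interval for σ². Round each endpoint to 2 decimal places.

Inverse-Gamma(2.6, 22.5) quantiles: F⁻¹(0.025) and F⁻¹(0.975).
Equivalently, 1/σ² ~ Gamma(2.6, rate = 22.5); invert its 0.975 and 0.025 quantiles.
Posterior mean ≈ 14.06, SD ≈ 18.15; a Normal approximation gives roughly [-21.52, 49.64].
Exact: lower = 3.42; upper = 49.55.

[3.42, 49.55]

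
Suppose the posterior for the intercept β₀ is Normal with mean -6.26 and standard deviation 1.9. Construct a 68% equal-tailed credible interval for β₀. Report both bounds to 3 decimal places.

[-8.149, -4.371]

The posterior is symmetric, so the 68% equal-tailed interval is β₀ = -6.26 ± z·1.9 with z = 0.994.
Half-width: 0.994 × 1.9 = 1.889.
-6.26 − 1.889 = -8.149; -6.26 + 1.889 = -4.371.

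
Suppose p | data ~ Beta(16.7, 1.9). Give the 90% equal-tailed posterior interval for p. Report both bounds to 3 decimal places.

Posterior: Beta(16.7, 1.9).
Equal-tailed 90% interval: the 0.05 and 0.95 quantiles of Beta(16.7, 1.9).
Posterior mean ≈ 0.898, SD ≈ 0.068; a Normal approximation gives roughly [0.785, 1.010].
Exact: F⁻¹(0.05) = 0.765; F⁻¹(0.95) = 0.982.

[0.765, 0.982]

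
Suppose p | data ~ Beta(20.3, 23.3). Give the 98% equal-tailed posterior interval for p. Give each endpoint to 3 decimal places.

Posterior: Beta(20.3, 23.3).
Equal-tailed 98% interval: the 0.01 and 0.99 quantiles of Beta(20.3, 23.3).
Posterior mean ≈ 0.466, SD ≈ 0.075; a Normal approximation gives roughly [0.292, 0.639].
Exact: F⁻¹(0.01) = 0.297; F⁻¹(0.99) = 0.639.

[0.297, 0.639]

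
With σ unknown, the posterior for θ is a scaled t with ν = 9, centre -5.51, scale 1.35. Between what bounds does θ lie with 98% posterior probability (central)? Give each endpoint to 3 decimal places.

[-9.319, -1.701]

The t_9 distribution is symmetric; the 98% interval is -5.51 ± t·1.35 with t_{0.99,9} = 2.821.
Half-width: 2.821 × 1.35 = 3.809.
-5.51 − 3.809 = -9.319; -5.51 + 3.809 = -1.701.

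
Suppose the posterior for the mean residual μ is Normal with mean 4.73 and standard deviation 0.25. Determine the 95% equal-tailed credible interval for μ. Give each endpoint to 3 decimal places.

[4.240, 5.220]

The posterior is symmetric, so the 95% equal-tailed interval is μ = 4.73 ± z·0.25 with z = 1.960.
Half-width: 1.960 × 0.25 = 0.490.
4.73 − 0.490 = 4.240; 4.73 + 0.490 = 5.220.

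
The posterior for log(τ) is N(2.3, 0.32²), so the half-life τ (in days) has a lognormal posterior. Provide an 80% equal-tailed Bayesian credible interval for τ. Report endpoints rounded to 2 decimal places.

[6.62, 15.03]

On the log scale the 80% interval is 2.3 ± 1.282 × 0.32 = [1.8899, 2.7101].
Exponentiate: [e^1.8899, e^2.7101] = [6.62, 15.03].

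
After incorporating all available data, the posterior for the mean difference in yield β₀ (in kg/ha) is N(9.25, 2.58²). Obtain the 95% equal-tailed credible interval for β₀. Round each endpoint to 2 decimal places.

The posterior is symmetric, so the 95% equal-tailed interval is β₀ = 9.25 ± z·2.58 with z = 1.960.
Half-width: 1.960 × 2.58 = 5.06.
9.25 − 5.06 = 4.19; 9.25 + 5.06 = 14.31.

[4.19, 14.31]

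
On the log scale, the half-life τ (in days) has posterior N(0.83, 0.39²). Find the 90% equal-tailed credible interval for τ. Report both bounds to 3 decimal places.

[1.207, 4.356]

On the log scale the 90% interval is 0.83 ± 1.645 × 0.39 = [0.1885, 1.4715].
Exponentiate: [e^0.1885, e^1.4715] = [1.207, 4.356].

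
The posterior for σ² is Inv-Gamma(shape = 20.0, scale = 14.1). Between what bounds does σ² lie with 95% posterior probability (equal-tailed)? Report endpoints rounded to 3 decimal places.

Inverse-Gamma(20.0, 14.1) quantiles: F⁻¹(0.025) and F⁻¹(0.975).
Equivalently, 1/σ² ~ Gamma(20.0, rate = 14.1); invert its 0.975 and 0.025 quantiles.
Posterior mean ≈ 0.742, SD ≈ 0.175; a Normal approximation gives roughly [0.399, 1.085].
Exact: lower = 0.475; upper = 1.154.

[0.475, 1.154]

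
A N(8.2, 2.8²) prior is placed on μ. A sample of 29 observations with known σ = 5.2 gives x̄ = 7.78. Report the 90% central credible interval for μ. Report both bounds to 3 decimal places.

[6.323, 9.326]

Posterior precision = 1/2.8² + 29/5.2² = 0.1276 + 1.0725 = 1.2000, so posterior SD = 0.9129.
Posterior mean = (8.2/2.8² + 29·7.78/5.2²) / 1.2000 = 7.8246.
Interval: 7.8246 ± 1.645 × 0.9129 → [6.323, 9.326].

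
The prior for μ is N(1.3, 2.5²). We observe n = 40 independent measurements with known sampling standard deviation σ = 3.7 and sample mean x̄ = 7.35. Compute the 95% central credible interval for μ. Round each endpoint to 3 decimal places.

[5.919, 8.152]

Posterior precision = 1/2.5² + 40/3.7² = 0.1600 + 2.9218 = 3.0818, so posterior SD = 0.5696.
Posterior mean = (1.3/2.5² + 40·7.35/3.7²) / 3.0818 = 7.0359.
Interval: 7.0359 ± 1.960 × 0.5696 → [5.919, 8.152].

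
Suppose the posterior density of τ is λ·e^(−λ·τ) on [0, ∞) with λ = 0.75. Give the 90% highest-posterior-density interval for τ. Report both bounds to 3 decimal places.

[0.000, 3.070]

The exponential density is strictly decreasing on [0, ∞), so the HPD interval is anchored at 0: [0, q] with P(τ ≤ q) = 0.90.
q = −ln(1 − 0.90) / 0.75 = 2.3026 / 0.75 = 3.070.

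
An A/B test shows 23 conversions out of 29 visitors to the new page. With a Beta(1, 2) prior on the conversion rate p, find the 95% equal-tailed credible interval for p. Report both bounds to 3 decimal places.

Posterior: Beta(1+23, 2+6) = Beta(24, 8).
Equal-tailed 95% interval: the 0.025 and 0.975 quantiles of Beta(24, 8).
Posterior mean ≈ 0.750, SD ≈ 0.075; a Normal approximation gives roughly [0.602, 0.898].
Exact: F⁻¹(0.025) = 0.589; F⁻¹(0.975) = 0.881.

[0.589, 0.881]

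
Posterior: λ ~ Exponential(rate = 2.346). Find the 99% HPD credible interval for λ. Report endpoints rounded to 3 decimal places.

[0.000, 1.963]

The exponential density is strictly decreasing on [0, ∞), so the HPD interval is anchored at 0: [0, q] with P(λ ≤ q) = 0.99.
q = −ln(1 − 0.99) / 2.346 = 4.6052 / 2.346 = 1.963.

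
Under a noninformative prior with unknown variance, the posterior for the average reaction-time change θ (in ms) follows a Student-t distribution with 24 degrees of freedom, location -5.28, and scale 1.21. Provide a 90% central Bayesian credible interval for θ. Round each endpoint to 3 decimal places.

The t_24 distribution is symmetric; the 90% interval is -5.28 ± t·1.21 with t_{0.95,24} = 1.711.
Half-width: 1.711 × 1.21 = 2.070.
-5.28 − 2.070 = -7.350; -5.28 + 2.070 = -3.210.

[-7.350, -3.210]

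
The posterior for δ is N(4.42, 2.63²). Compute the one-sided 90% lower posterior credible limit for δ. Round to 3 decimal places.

1.050

Need L with P(δ ≥ L) = 0.90: L = 4.42 − z_{0.1}·2.63.
z = 1.282; L = 4.42 − 1.282 × 2.63 = 1.050.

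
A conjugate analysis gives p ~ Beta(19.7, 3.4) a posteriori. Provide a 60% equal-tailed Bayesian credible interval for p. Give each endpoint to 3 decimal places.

Posterior: Beta(19.7, 3.4).
Equal-tailed 60% interval: the 0.2 and 0.8 quantiles of Beta(19.7, 3.4).
Posterior mean ≈ 0.853, SD ≈ 0.072; a Normal approximation gives roughly [0.792, 0.914].
Exact: F⁻¹(0.2) = 0.795; F⁻¹(0.8) = 0.916.

[0.795, 0.916]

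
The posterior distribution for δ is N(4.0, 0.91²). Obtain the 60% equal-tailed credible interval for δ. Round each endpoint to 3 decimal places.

[3.234, 4.766]

The posterior is symmetric, so the 60% equal-tailed interval is δ = 4.0 ± z·0.91 with z = 0.842.
Half-width: 0.842 × 0.91 = 0.766.
4.0 − 0.766 = 3.234; 4.0 + 0.766 = 4.766.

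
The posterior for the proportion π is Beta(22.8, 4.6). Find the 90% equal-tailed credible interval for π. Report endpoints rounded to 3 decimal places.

[0.704, 0.932]

Posterior: Beta(22.8, 4.6).
Equal-tailed 90% interval: the 0.05 and 0.95 quantiles of Beta(22.8, 4.6).
Posterior mean ≈ 0.832, SD ≈ 0.070; a Normal approximation gives roughly [0.717, 0.947].
Exact: F⁻¹(0.05) = 0.704; F⁻¹(0.95) = 0.932.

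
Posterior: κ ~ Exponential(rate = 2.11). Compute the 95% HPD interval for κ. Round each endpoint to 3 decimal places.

The exponential density is strictly decreasing on [0, ∞), so the HPD interval is anchored at 0: [0, q] with P(κ ≤ q) = 0.95.
q = −ln(1 − 0.95) / 2.11 = 2.9957 / 2.11 = 1.420.

[0.000, 1.420]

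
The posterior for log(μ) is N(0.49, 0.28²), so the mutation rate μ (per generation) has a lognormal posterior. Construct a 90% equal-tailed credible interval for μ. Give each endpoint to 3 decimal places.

[1.030, 2.587]

On the log scale the 90% interval is 0.49 ± 1.645 × 0.28 = [0.0294, 0.9506].
Exponentiate: [e^0.0294, e^0.9506] = [1.030, 2.587].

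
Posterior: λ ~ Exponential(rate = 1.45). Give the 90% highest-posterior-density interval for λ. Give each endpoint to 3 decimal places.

The exponential density is strictly decreasing on [0, ∞), so the HPD interval is anchored at 0: [0, q] with P(λ ≤ q) = 0.90.
q = −ln(1 − 0.90) / 1.45 = 2.3026 / 1.45 = 1.588.

[0.000, 1.588]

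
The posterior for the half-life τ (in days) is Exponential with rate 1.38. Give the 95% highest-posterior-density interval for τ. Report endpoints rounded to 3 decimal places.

[0.000, 2.171]

The exponential density is strictly decreasing on [0, ∞), so the HPD interval is anchored at 0: [0, q] with P(τ ≤ q) = 0.95.
q = −ln(1 − 0.95) / 1.38 = 2.9957 / 1.38 = 2.171.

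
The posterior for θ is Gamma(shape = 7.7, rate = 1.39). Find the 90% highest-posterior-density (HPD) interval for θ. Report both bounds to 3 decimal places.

The posterior is unimodal and skewed, so the HPD interval has equal density at both endpoints and is the shortest 90% interval.
Solving f(2.345) = f(8.619) with F(8.619) − F(2.345) = 0.90 gives [2.345, 8.619].
For comparison, the equal-tailed interval is [2.712, 9.179]; the HPD is narrower and shifted toward the mode.

[2.345, 8.619]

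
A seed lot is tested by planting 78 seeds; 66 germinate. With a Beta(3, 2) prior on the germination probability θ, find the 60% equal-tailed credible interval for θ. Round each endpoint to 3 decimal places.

[0.798, 0.866]

Posterior: Beta(3+66, 2+12) = Beta(69, 14).
Equal-tailed 60% interval: the 0.2 and 0.8 quantiles of Beta(69, 14).
Posterior mean ≈ 0.831, SD ≈ 0.041; a Normal approximation gives roughly [0.797, 0.866].
Exact: F⁻¹(0.2) = 0.798; F⁻¹(0.8) = 0.866.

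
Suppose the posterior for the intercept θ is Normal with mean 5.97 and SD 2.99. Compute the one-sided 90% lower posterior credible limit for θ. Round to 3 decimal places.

Need L with P(θ ≥ L) = 0.90: L = 5.97 − z_{0.1}·2.99.
z = 1.282; L = 5.97 − 1.282 × 2.99 = 2.138.

2.138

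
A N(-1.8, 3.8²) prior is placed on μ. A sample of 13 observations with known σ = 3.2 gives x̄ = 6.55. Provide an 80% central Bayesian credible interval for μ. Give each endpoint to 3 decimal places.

[5.010, 7.226]

Posterior precision = 1/3.8² + 13/3.2² = 0.0693 + 1.2695 = 1.3388, so posterior SD = 0.8643.
Posterior mean = (-1.8/3.8² + 13·6.55/3.2²) / 1.3388 = 6.1181.
Interval: 6.1181 ± 1.282 × 0.8643 → [5.010, 7.226].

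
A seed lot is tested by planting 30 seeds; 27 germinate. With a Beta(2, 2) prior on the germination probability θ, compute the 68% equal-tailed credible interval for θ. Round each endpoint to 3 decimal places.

[0.794, 0.912]

Posterior: Beta(2+27, 2+3) = Beta(29, 5).
Equal-tailed 68% interval: the 0.16 and 0.84 quantiles of Beta(29, 5).
Posterior mean ≈ 0.853, SD ≈ 0.060; a Normal approximation gives roughly [0.793, 0.912].
Exact: F⁻¹(0.16) = 0.794; F⁻¹(0.84) = 0.912.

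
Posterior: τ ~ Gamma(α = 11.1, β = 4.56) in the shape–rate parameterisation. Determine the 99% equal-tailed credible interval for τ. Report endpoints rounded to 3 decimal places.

[0.961, 4.723]

Posterior: Gamma(shape 11.1, rate 4.56).
Equal-tailed 99% interval: Gamma(11.1, 4.56) quantiles at 0.005 and 0.995.
Posterior mean ≈ 2.434, SD ≈ 0.731; a Normal approximation gives roughly [0.552, 4.316].
Exact: lower = 0.961; upper = 4.723.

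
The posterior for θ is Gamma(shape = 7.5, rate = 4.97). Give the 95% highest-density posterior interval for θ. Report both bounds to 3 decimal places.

The posterior is unimodal and skewed, so the HPD interval has equal density at both endpoints and is the shortest 95% interval.
Solving f(0.535) = f(2.606) with F(2.606) − F(0.535) = 0.95 gives [0.535, 2.606].
For comparison, the equal-tailed interval is [0.630, 2.765]; the HPD is narrower and shifted toward the mode.

[0.535, 2.606]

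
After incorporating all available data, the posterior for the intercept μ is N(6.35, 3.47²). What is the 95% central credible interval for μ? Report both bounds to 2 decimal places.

The posterior is symmetric, so the 95% equal-tailed interval is μ = 6.35 ± z·3.47 with z = 1.960.
Half-width: 1.960 × 3.47 = 6.80.
6.35 − 6.80 = -0.45; 6.35 + 6.80 = 13.15.

[-0.45, 13.15]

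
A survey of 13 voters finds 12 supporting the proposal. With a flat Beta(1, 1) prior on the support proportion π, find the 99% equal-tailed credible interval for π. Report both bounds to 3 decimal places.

Posterior: Beta(1+12, 1+1) = Beta(13, 2).
Equal-tailed 99% interval: the 0.005 and 0.995 quantiles of Beta(13, 2).
Posterior mean ≈ 0.867, SD ≈ 0.085; a Normal approximation gives roughly [0.648, 1.086].
Exact: F⁻¹(0.005) = 0.576; F⁻¹(0.995) = 0.992.

[0.576, 0.992]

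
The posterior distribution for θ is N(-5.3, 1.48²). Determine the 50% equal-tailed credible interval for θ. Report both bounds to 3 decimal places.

The posterior is symmetric, so the 50% equal-tailed interval is θ = -5.3 ± z·1.48 with z = 0.674.
Half-width: 0.674 × 1.48 = 0.998.
-5.3 − 0.998 = -6.298; -5.3 + 0.998 = -4.302.

[-6.298, -4.302]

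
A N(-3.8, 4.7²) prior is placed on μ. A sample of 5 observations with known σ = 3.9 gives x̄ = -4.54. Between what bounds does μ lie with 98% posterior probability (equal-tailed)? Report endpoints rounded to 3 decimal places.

Posterior precision = 1/4.7² + 5/3.9² = 0.0453 + 0.3287 = 0.3740, so posterior SD = 1.6352.
Posterior mean = (-3.8/4.7² + 5·-4.54/3.9²) / 0.3740 = -4.4504.
Interval: -4.4504 ± 2.326 × 1.6352 → [-8.254, -0.646].

[-8.254, -0.646]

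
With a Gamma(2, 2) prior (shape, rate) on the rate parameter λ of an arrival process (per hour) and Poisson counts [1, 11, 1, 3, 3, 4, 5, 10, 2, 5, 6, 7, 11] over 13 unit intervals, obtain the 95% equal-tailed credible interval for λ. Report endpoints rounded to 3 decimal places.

[3.697, 5.896]

Posterior: Gamma(2+69, 2+13) = Gamma(71, 15) (shape, rate).
Equal-tailed 95% interval: Gamma(71, 15) quantiles at 0.025 and 0.975.
Posterior mean ≈ 4.733, SD ≈ 0.562; a Normal approximation gives roughly [3.632, 5.834].
Exact: lower = 3.697; upper = 5.896.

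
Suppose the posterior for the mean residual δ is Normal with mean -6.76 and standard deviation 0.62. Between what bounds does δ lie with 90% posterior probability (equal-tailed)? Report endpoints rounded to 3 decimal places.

[-7.780, -5.740]

The posterior is symmetric, so the 90% equal-tailed interval is δ = -6.76 ± z·0.62 with z = 1.645.
Half-width: 1.645 × 0.62 = 1.020.
-6.76 − 1.020 = -7.780; -6.76 + 1.020 = -5.740.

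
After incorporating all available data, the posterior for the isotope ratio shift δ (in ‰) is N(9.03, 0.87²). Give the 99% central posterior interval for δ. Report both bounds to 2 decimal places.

[6.79, 11.27]

The posterior is symmetric, so the 99% equal-tailed interval is δ = 9.03 ± z·0.87 with z = 2.576.
Half-width: 2.576 × 0.87 = 2.24.
9.03 − 2.24 = 6.79; 9.03 + 2.24 = 11.27.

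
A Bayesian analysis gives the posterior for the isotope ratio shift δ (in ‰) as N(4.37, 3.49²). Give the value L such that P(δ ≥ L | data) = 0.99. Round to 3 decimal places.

-3.749

Need L with P(δ ≥ L) = 0.99: L = 4.37 − z_{0.01}·3.49.
z = 2.326; L = 4.37 − 2.326 × 3.49 = -3.749.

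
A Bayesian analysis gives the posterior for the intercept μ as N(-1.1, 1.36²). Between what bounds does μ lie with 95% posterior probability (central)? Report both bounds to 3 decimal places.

[-3.766, 1.566]

The posterior is symmetric, so the 95% equal-tailed interval is μ = -1.1 ± z·1.36 with z = 1.960.
Half-width: 1.960 × 1.36 = 2.666.
-1.1 − 2.666 = -3.766; -1.1 + 2.666 = 1.566.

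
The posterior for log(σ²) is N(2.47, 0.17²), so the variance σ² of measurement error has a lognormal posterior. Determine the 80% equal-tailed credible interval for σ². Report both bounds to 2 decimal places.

On the log scale the 80% interval is 2.47 ± 1.282 × 0.17 = [2.2521, 2.6879].
Exponentiate: [e^2.2521, e^2.6879] = [9.51, 14.70].

[9.51, 14.70]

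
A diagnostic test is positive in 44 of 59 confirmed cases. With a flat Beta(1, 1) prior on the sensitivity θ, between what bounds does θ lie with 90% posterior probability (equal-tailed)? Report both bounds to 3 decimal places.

Posterior: Beta(1+44, 1+15) = Beta(45, 16).
Equal-tailed 90% interval: the 0.05 and 0.95 quantiles of Beta(45, 16).
Posterior mean ≈ 0.738, SD ≈ 0.056; a Normal approximation gives roughly [0.646, 0.830].
Exact: F⁻¹(0.05) = 0.641; F⁻¹(0.95) = 0.825.

[0.641, 0.825]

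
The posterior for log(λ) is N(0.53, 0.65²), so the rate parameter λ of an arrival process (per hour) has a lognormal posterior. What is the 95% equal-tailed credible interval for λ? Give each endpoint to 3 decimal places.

On the log scale the 95% interval is 0.53 ± 1.960 × 0.65 = [-0.7440, 1.8040].
Exponentiate: [e^-0.7440, e^1.8040] = [0.475, 6.074].

[0.475, 6.074]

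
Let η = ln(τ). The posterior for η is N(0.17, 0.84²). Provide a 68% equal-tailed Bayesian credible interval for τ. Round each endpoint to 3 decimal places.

On the log scale the 68% interval is 0.17 ± 0.994 × 0.84 = [-0.6653, 1.0053].
Exponentiate: [e^-0.6653, e^1.0053] = [0.514, 2.733].

[0.514, 2.733]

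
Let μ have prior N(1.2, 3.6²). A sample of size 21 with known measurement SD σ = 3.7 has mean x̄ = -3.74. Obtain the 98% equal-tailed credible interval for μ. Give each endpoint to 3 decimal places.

Posterior precision = 1/3.6² + 21/3.7² = 0.0772 + 1.5340 = 1.6111, so posterior SD = 0.7878.
Posterior mean = (1.2/3.6² + 21·-3.74/3.7²) / 1.6111 = -3.5034.
Interval: -3.5034 ± 2.326 × 0.7878 → [-5.336, -1.671].

[-5.336, -1.671]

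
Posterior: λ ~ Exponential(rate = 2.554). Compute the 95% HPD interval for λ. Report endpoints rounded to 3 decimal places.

[0.000, 1.173]

The exponential density is strictly decreasing on [0, ∞), so the HPD interval is anchored at 0: [0, q] with P(λ ≤ q) = 0.95.
q = −ln(1 − 0.95) / 2.554 = 2.9957 / 2.554 = 1.173.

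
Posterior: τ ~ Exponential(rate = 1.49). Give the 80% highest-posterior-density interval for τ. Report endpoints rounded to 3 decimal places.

[0.000, 1.080]

The exponential density is strictly decreasing on [0, ∞), so the HPD interval is anchored at 0: [0, q] with P(τ ≤ q) = 0.80.
q = −ln(1 − 0.80) / 1.49 = 1.6094 / 1.49 = 1.080.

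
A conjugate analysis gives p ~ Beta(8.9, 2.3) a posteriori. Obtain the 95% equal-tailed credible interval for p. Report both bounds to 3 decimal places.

Posterior: Beta(8.9, 2.3).
Equal-tailed 95% interval: the 0.025 and 0.975 quantiles of Beta(8.9, 2.3).
Posterior mean ≈ 0.795, SD ≈ 0.116; a Normal approximation gives roughly [0.568, 1.021].
Exact: F⁻¹(0.025) = 0.527; F⁻¹(0.975) = 0.965.

[0.527, 0.965]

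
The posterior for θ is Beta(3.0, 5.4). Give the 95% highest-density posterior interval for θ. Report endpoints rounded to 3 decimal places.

The posterior is unimodal and skewed, so the HPD interval has equal density at both endpoints and is the shortest 95% interval.
Solving f(0.074) = f(0.658) with F(0.658) − F(0.074) = 0.95 gives [0.074, 0.658].
For comparison, the equal-tailed interval is [0.093, 0.685]; the HPD is narrower and shifted toward the mode.

[0.074, 0.658]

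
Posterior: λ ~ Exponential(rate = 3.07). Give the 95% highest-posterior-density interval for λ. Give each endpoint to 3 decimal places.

The exponential density is strictly decreasing on [0, ∞), so the HPD interval is anchored at 0: [0, q] with P(λ ≤ q) = 0.95.
q = −ln(1 − 0.95) / 3.07 = 2.9957 / 3.07 = 0.976.

[0.000, 0.976]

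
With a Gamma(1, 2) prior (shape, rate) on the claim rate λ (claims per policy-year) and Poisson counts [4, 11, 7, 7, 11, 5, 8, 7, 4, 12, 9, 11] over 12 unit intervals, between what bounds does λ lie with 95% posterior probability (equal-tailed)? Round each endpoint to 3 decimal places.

[5.619, 8.374]

Posterior: Gamma(1+96, 2+12) = Gamma(97, 14) (shape, rate).
Equal-tailed 95% interval: Gamma(97, 14) quantiles at 0.025 and 0.975.
Posterior mean ≈ 6.929, SD ≈ 0.703; a Normal approximation gives roughly [5.550, 8.307].
Exact: lower = 5.619; upper = 8.374.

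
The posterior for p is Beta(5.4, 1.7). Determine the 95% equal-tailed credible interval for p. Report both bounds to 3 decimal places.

[0.414, 0.973]

Posterior: Beta(5.4, 1.7).
Equal-tailed 95% interval: the 0.025 and 0.975 quantiles of Beta(5.4, 1.7).
Posterior mean ≈ 0.761, SD ≈ 0.150; a Normal approximation gives roughly [0.467, 1.054].
Exact: F⁻¹(0.025) = 0.414; F⁻¹(0.975) = 0.973.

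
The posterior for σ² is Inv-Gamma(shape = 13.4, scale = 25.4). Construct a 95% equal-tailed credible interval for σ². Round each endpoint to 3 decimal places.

Inverse-Gamma(13.4, 25.4) quantiles: F⁻¹(0.025) and F⁻¹(0.975).
Equivalently, 1/σ² ~ Gamma(13.4, rate = 25.4); invert its 0.975 and 0.025 quantiles.
Posterior mean ≈ 2.048, SD ≈ 0.607; a Normal approximation gives roughly [0.859, 3.237].
Exact: lower = 1.183; upper = 3.521.

[1.183, 3.521]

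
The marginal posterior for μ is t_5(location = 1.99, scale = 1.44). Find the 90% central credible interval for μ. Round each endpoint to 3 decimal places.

The t_5 distribution is symmetric; the 90% interval is 1.99 ± t·1.44 with t_{0.95,5} = 2.015.
Half-width: 2.015 × 1.44 = 2.902.
1.99 − 2.902 = -0.912; 1.99 + 2.902 = 4.892.

[-0.912, 4.892]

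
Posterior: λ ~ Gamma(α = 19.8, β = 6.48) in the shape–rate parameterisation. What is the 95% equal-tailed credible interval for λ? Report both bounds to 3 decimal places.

[1.861, 4.541]

Posterior: Gamma(shape 19.8, rate 6.48).
Equal-tailed 95% interval: Gamma(19.8, 6.48) quantiles at 0.025 and 0.975.
Posterior mean ≈ 3.056, SD ≈ 0.687; a Normal approximation gives roughly [1.710, 4.401].
Exact: lower = 1.861; upper = 4.541.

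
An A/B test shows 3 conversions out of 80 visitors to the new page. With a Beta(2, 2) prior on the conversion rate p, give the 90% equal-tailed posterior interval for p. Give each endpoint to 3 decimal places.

[0.024, 0.107]

Posterior: Beta(2+3, 2+77) = Beta(5, 79).
Equal-tailed 90% interval: the 0.05 and 0.95 quantiles of Beta(5, 79).
Posterior mean ≈ 0.060, SD ≈ 0.026; a Normal approximation gives roughly [0.017, 0.102].
Exact: F⁻¹(0.05) = 0.024; F⁻¹(0.95) = 0.107.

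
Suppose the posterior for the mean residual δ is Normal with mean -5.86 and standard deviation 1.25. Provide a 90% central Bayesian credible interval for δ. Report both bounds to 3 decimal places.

[-7.916, -3.804]

The posterior is symmetric, so the 90% equal-tailed interval is δ = -5.86 ± z·1.25 with z = 1.645.
Half-width: 1.645 × 1.25 = 2.056.
-5.86 − 2.056 = -7.916; -5.86 + 2.056 = -3.804.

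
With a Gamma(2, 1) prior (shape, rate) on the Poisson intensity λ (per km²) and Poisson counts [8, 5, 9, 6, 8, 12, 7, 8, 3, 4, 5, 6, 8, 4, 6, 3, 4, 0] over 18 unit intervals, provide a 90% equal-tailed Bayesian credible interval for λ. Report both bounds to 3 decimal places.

Posterior: Gamma(2+106, 1+18) = Gamma(108, 19) (shape, rate).
Equal-tailed 90% interval: Gamma(108, 19) quantiles at 0.05 and 0.95.
Posterior mean ≈ 5.684, SD ≈ 0.547; a Normal approximation gives roughly [4.785, 6.584].
Exact: lower = 4.815; upper = 6.613.

[4.815, 6.613]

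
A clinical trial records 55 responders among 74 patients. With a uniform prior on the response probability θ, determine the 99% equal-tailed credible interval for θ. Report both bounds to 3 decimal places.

Posterior: Beta(1+55, 1+19) = Beta(56, 20).
Equal-tailed 99% interval: the 0.005 and 0.995 quantiles of Beta(56, 20).
Posterior mean ≈ 0.737, SD ≈ 0.050; a Normal approximation gives roughly [0.608, 0.866].
Exact: F⁻¹(0.005) = 0.598; F⁻¹(0.995) = 0.853.

[0.598, 0.853]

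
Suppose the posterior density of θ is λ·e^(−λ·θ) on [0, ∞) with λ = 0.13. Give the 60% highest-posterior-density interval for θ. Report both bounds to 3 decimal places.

[0.000, 7.048]

The exponential density is strictly decreasing on [0, ∞), so the HPD interval is anchored at 0: [0, q] with P(θ ≤ q) = 0.60.
q = −ln(1 − 0.60) / 0.13 = 0.9163 / 0.13 = 7.048.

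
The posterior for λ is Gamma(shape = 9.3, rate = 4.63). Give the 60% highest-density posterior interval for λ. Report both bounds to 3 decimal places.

[1.314, 2.375]

The posterior is unimodal and skewed, so the HPD interval has equal density at both endpoints and is the shortest 60% interval.
Solving f(1.314) = f(2.375) with F(2.375) − F(1.314) = 0.60 gives [1.314, 2.375].
For comparison, the equal-tailed interval is [1.444, 2.532]; the HPD is narrower and shifted toward the mode.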